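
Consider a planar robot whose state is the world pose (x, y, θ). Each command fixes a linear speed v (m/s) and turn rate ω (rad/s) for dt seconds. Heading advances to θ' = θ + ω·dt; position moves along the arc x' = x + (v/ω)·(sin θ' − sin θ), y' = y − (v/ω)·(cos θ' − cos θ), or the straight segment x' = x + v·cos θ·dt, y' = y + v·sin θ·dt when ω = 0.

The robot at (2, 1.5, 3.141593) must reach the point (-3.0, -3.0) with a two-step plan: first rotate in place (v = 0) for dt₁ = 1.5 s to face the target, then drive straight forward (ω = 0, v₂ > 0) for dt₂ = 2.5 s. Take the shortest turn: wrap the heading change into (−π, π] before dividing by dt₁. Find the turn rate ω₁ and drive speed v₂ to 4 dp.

heading to target = atan2(-3−1.5, -3−2) = -2.4088
Δθ = wrap(-2.4088 − 3.1416) = 0.7328; ω₁ = Δθ/dt₁ = 0.4885
distance = √((-3−2)² + (-3−1.5)²) = 6.7268; v₂ = distance/dt₂ = 2.6907

ω₁ = 0.4885, v₂ = 2.6907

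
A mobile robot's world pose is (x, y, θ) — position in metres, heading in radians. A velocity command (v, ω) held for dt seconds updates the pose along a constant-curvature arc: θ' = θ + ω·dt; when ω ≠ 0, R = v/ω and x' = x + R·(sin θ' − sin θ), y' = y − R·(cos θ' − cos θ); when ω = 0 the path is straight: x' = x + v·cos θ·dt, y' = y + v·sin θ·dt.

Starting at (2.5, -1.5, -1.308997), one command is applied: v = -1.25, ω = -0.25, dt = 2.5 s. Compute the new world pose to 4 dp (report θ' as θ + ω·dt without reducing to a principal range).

θ' = -1.3090 + -0.25·2.5 = -1.9340
R = v/ω = -1.25/-0.25 = 5.0000
x' = 2.5 + 5.0000·(sin -1.9340 − sin -1.3090) = 2.6558
y' = -1.5 − 5.0000·(cos -1.9340 − cos -1.3090) = 1.5704

(2.6558, 1.5704, -1.9340)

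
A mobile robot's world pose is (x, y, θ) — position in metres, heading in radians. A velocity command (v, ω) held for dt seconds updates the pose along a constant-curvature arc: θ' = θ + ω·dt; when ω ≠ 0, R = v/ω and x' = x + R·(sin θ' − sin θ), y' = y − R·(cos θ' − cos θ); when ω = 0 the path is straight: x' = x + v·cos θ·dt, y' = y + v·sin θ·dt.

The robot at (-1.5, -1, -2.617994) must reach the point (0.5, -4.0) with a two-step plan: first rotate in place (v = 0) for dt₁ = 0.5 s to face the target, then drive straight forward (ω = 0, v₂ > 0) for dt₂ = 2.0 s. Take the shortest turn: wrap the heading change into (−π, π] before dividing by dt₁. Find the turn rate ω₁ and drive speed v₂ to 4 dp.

ω₁ = 3.2704, v₂ = 1.8028

heading to target = atan2(-4−-1, 0.5−-1.5) = -0.9828
Δθ = wrap(-0.9828 − -2.6180) = 1.6352; ω₁ = Δθ/dt₁ = 3.2704
distance = √((0.5−-1.5)² + (-4−-1)²) = 3.6056; v₂ = distance/dt₂ = 1.8028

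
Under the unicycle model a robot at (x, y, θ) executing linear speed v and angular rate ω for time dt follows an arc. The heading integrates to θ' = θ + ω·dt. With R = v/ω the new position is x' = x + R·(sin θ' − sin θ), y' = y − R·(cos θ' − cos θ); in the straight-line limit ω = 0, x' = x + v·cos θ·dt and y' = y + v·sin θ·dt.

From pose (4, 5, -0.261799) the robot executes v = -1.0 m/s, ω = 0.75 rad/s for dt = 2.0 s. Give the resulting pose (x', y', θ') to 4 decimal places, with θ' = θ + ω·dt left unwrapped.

θ' = -0.2618 + 0.75·2.0 = 1.2382
R = v/ω = -1.0/0.75 = -1.3333
x' = 4 + -1.3333·(sin 1.2382 − sin -0.2618) = 2.3946
y' = 5 − -1.3333·(cos 1.2382 − cos -0.2618) = 4.1474

(2.3946, 4.1474, 1.2382)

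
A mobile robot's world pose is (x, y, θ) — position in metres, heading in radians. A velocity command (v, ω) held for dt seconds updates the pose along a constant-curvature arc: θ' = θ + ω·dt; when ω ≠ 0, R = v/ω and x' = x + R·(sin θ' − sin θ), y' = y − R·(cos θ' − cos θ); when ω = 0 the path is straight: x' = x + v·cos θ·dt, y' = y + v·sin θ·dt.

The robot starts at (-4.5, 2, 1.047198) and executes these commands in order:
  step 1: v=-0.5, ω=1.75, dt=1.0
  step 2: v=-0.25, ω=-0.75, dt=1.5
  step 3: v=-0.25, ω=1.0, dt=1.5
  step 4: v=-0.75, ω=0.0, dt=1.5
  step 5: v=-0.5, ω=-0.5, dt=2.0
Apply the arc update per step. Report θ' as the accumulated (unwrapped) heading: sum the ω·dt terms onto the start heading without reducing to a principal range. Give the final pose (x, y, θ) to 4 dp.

step 1: θ'=2.7972 (R=-0.2857) → pose (-4.3490, 1.5882, 2.7972)
step 2: θ'=1.6722 (R=0.3333) → pose (-4.1300, 1.3082, 1.6722)
step 3: θ'=3.1722 (R=-0.2500) → pose (-3.8736, 1.0836, 3.1722)
step 4: θ'=3.1722 (straight) → pose (-2.7491, 1.1180, 3.1722)
step 5: θ'=2.1722 (R=1.0000) → pose (-1.8940, 0.6843, 2.1722)

(-1.8940, 0.6843, 2.1722)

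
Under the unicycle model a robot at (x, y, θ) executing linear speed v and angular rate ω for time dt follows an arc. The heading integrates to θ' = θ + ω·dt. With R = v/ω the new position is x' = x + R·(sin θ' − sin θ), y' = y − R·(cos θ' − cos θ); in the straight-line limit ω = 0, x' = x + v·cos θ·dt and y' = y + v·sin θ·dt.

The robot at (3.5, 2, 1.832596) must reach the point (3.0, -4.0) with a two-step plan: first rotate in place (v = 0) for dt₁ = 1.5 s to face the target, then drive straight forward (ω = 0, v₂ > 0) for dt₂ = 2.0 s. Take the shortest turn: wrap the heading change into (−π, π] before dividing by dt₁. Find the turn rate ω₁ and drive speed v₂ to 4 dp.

ω₁ = 1.8644, v₂ = 3.0104

heading to target = atan2(-4−2, 3−3.5) = -1.6539
Δθ = wrap(-1.6539 − 1.8326) = 2.7967; ω₁ = Δθ/dt₁ = 1.8644
distance = √((3−3.5)² + (-4−2)²) = 6.0208; v₂ = distance/dt₂ = 3.0104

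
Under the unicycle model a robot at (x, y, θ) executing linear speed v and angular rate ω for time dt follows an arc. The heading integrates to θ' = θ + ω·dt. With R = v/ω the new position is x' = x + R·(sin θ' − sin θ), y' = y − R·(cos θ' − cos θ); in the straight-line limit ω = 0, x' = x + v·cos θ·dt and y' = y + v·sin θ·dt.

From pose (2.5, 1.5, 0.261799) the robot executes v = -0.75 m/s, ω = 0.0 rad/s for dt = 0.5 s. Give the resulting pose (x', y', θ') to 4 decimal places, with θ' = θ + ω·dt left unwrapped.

θ' = 0.2618 + 0.0·0.5 = 0.2618
ω = 0 → straight: x' = 2.5 + -0.75·cos(0.2618)·0.5 = 2.1378
y' = 1.5 + -0.75·sin(0.2618)·0.5 = 1.4029

(2.1378, 1.4029, 0.2618)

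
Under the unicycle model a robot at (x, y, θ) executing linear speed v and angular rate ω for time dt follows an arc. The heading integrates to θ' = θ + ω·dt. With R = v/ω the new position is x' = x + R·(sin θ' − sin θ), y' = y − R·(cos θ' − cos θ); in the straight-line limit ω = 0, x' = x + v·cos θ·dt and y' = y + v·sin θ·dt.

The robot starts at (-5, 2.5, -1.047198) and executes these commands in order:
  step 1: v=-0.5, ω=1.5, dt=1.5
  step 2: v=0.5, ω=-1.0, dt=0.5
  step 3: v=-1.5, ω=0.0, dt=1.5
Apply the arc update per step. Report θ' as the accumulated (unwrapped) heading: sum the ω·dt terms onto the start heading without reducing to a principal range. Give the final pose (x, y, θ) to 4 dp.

(-7.1732, 1.2006, 0.7028)

step 1: θ'=1.2028 (R=-0.3333) → pose (-5.5997, 2.4532, 1.2028)
step 2: θ'=0.7028 (R=-0.5000) → pose (-5.4563, 2.6549, 0.7028)
step 3: θ'=0.7028 (straight) → pose (-7.1732, 1.2006, 0.7028)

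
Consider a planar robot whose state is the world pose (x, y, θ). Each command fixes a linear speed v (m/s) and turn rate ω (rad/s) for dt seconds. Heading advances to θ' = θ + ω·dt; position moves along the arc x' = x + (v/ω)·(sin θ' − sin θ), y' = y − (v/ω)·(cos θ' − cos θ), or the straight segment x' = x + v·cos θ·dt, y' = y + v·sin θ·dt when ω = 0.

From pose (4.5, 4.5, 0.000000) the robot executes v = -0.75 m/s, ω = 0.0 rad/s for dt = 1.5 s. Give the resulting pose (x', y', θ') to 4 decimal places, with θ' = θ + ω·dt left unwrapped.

(3.3750, 4.5000, 0.0000)

θ' = 0.0000 + 0.0·1.5 = 0.0000
ω = 0 → straight: x' = 4.5 + -0.75·cos(0.0000)·1.5 = 3.3750
y' = 4.5 + -0.75·sin(0.0000)·1.5 = 4.5000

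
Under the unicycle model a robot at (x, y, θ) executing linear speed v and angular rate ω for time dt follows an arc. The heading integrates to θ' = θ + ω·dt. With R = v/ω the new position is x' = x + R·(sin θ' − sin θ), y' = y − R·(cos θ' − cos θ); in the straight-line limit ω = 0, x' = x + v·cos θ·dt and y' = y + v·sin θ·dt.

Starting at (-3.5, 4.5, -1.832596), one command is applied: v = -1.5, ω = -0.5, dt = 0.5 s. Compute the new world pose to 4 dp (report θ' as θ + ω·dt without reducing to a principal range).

θ' = -1.8326 + -0.5·0.5 = -2.0826
R = v/ω = -1.5/-0.5 = 3.0000
x' = -3.5 + 3.0000·(sin -2.0826 − sin -1.8326) = -3.2178
y' = 4.5 − 3.0000·(cos -2.0826 − cos -1.8326) = 5.1928

(-3.2178, 5.1928, -2.0826)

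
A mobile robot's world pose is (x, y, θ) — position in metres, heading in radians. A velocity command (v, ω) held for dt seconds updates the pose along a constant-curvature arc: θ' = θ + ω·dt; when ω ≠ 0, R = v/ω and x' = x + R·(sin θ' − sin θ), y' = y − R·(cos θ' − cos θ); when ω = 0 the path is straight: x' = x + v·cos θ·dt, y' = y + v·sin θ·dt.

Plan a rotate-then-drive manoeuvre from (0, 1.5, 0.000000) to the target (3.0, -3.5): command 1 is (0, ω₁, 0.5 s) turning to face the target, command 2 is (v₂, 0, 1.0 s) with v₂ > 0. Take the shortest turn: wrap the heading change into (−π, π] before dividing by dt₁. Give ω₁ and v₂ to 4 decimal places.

ω₁ = -2.0608, v₂ = 5.8310

heading to target = atan2(-3.5−1.5, 3−0) = -1.0304
Δθ = wrap(-1.0304 − 0.0000) = -1.0304; ω₁ = Δθ/dt₁ = -2.0608
distance = √((3−0)² + (-3.5−1.5)²) = 5.8310; v₂ = distance/dt₂ = 5.8310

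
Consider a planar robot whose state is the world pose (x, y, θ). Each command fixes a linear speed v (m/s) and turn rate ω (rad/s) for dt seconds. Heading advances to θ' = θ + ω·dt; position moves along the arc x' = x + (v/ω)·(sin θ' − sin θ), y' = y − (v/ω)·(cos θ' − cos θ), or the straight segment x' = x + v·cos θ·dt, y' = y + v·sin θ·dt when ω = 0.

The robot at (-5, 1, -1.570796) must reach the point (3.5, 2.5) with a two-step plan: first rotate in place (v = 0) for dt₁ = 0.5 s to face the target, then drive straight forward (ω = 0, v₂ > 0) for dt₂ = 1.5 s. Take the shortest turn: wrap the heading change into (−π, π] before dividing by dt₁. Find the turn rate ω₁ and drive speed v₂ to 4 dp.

heading to target = atan2(2.5−1, 3.5−-5) = 0.1747
Δθ = wrap(0.1747 − -1.5708) = 1.7455; ω₁ = Δθ/dt₁ = 3.4909
distance = √((3.5−-5)² + (2.5−1)²) = 8.6313; v₂ = distance/dt₂ = 5.7542

ω₁ = 3.4909, v₂ = 5.7542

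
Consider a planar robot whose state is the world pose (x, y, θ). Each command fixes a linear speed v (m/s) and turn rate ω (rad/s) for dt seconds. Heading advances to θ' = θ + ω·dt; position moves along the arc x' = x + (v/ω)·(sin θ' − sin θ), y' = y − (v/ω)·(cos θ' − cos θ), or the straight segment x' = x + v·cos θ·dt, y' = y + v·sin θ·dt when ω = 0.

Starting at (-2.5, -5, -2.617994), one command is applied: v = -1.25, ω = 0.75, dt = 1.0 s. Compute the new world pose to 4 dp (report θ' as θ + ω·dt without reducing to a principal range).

(-1.7397, -4.0447, -1.8680)

θ' = -2.6180 + 0.75·1.0 = -1.8680
R = v/ω = -1.25/0.75 = -1.6667
x' = -2.5 + -1.6667·(sin -1.8680 − sin -2.6180) = -1.7397
y' = -5 − -1.6667·(cos -1.8680 − cos -2.6180) = -4.0447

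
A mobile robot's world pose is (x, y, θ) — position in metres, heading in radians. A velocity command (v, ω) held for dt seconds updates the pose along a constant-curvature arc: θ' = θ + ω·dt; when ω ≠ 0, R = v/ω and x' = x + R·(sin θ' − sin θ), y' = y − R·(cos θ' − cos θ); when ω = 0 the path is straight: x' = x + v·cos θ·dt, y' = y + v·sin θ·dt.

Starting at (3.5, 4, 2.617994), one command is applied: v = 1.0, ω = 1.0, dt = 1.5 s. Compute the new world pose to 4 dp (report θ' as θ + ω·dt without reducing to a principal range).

θ' = 2.6180 + 1.0·1.5 = 4.1180
R = v/ω = 1.0/1.0 = 1.0000
x' = 3.5 + 1.0000·(sin 4.1180 − sin 2.6180) = 2.1715
y' = 4 − 1.0000·(cos 4.1180 − cos 2.6180) = 3.6940

(2.1715, 3.6940, 4.1180)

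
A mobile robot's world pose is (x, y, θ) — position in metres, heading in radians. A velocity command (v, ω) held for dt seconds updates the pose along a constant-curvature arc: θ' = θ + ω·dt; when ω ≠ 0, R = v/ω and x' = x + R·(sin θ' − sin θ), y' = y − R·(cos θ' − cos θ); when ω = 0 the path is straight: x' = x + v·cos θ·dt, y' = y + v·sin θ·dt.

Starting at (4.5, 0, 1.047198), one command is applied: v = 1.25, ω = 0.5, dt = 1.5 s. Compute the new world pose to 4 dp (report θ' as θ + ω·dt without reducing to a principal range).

(4.7711, 1.8112, 1.7972)

θ' = 1.0472 + 0.5·1.5 = 1.7972
R = v/ω = 1.25/0.5 = 2.5000
x' = 4.5 + 2.5000·(sin 1.7972 − sin 1.0472) = 4.7711
y' = 0 − 2.5000·(cos 1.7972 − cos 1.0472) = 1.8112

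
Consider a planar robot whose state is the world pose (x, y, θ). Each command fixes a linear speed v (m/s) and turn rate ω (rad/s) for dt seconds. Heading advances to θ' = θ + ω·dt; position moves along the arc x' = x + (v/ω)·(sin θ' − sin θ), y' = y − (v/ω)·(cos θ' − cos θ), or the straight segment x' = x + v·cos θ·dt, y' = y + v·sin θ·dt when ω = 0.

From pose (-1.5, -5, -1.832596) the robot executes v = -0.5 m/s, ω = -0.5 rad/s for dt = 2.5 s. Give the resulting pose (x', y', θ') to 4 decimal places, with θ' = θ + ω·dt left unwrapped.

(-0.5930, -4.2606, -3.0826)

θ' = -1.8326 + -0.5·2.5 = -3.0826
R = v/ω = -0.5/-0.5 = 1.0000
x' = -1.5 + 1.0000·(sin -3.0826 − sin -1.8326) = -0.5930
y' = -5 − 1.0000·(cos -3.0826 − cos -1.8326) = -4.2606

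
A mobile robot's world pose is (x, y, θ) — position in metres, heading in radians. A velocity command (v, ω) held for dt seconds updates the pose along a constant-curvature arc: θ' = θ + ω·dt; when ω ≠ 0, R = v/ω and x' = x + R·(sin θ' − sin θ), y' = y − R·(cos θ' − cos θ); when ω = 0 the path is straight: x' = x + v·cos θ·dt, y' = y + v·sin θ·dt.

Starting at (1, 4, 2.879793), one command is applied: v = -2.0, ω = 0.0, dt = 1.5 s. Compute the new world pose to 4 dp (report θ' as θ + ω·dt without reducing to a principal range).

(3.8978, 3.2235, 2.8798)

θ' = 2.8798 + 0.0·1.5 = 2.8798
ω = 0 → straight: x' = 1 + -2.0·cos(2.8798)·1.5 = 3.8978
y' = 4 + -2.0·sin(2.8798)·1.5 = 3.2235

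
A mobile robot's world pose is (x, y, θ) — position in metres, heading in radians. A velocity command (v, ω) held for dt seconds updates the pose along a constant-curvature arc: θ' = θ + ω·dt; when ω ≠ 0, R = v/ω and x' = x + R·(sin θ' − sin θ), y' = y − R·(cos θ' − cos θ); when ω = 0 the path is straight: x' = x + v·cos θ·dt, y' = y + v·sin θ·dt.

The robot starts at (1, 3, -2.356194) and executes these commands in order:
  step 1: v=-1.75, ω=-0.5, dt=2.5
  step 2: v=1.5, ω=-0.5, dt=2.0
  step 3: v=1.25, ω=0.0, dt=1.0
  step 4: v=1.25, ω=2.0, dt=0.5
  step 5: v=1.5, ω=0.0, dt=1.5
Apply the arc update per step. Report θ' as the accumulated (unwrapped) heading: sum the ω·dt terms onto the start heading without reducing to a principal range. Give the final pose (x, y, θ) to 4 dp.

(0.9188, 8.7618, -3.6062)

step 1: θ'=-3.6062 (R=3.5000) → pose (5.0431, 3.6541, -3.6062)
step 2: θ'=-4.6062 (R=-3.0000) → pose (3.4042, 6.0181, -4.6062)
step 3: θ'=-4.6062 (straight) → pose (3.2717, 7.2611, -4.6062)
step 4: θ'=-3.6062 (R=0.6250) → pose (2.9303, 7.7536, -3.6062)
step 5: θ'=-3.6062 (straight) → pose (0.9188, 8.7618, -3.6062)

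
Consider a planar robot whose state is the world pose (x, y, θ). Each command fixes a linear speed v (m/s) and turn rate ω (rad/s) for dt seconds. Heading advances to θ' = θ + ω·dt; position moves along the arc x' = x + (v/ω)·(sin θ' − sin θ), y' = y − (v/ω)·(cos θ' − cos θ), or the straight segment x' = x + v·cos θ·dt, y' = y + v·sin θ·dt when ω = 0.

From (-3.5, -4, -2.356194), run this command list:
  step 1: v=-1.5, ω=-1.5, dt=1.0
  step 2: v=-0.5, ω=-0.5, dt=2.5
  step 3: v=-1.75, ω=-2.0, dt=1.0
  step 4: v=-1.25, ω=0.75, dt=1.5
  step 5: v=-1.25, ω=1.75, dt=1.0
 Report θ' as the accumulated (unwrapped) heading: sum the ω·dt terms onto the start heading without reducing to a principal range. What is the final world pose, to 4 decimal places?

step 1: θ'=-3.8562 (R=1.0000) → pose (-2.1376, -3.9518, -3.8562)
step 2: θ'=-5.1062 (R=1.0000) → pose (-1.8694, -5.0908, -5.1062)
step 3: θ'=-7.1062 (R=0.8750) → pose (-3.3190, -5.3501, -7.1062)
step 4: θ'=-5.9812 (R=-1.6667) → pose (-5.0367, -4.8922, -5.9812)
step 5: θ'=-4.2312 (R=-0.7143) → pose (-5.4574, -5.9048, -4.2312)

(-5.4574, -5.9048, -4.2312)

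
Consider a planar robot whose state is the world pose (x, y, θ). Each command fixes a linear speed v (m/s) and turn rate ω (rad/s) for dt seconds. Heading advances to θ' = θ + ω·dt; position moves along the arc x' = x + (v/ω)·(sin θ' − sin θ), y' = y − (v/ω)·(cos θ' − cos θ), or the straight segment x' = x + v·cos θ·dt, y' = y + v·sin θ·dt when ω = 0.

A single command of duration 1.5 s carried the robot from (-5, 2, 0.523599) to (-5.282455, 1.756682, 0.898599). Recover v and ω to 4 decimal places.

Δθ = 0.898599 − 0.523599 = 0.375000
ω = Δθ/dt = 0.375000/1.5 = 0.2500
R = Δx/(sin θ' − sin θ) = -1.0000
v = R·ω = -1.0000·0.2500 = -0.2500

v = -0.2500, ω = 0.2500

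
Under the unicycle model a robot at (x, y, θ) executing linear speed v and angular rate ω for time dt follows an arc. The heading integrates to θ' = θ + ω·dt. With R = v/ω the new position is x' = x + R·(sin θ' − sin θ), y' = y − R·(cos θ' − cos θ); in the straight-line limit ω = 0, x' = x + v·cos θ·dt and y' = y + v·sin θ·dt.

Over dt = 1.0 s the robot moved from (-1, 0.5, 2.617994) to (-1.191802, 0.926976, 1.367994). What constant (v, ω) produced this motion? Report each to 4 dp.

v = 0.5000, ω = -1.2500

Δθ = 1.367994 − 2.617994 = -1.250000
ω = Δθ/dt = -1.250000/1.0 = -1.2500
R = −Δy/(cos θ' − cos θ) = -0.4000
v = R·ω = -0.4000·-1.2500 = 0.5000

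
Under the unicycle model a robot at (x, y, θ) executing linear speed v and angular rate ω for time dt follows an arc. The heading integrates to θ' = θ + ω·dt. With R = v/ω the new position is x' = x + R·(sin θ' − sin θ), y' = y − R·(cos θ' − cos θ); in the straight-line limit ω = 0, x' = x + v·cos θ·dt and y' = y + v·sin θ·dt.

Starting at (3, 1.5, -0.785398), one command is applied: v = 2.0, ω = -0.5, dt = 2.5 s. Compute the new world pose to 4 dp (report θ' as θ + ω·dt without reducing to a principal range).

θ' = -0.7854 + -0.5·2.5 = -2.0354
R = v/ω = 2.0/-0.5 = -4.0000
x' = 3 + -4.0000·(sin -2.0354 − sin -0.7854) = 3.7476
y' = 1.5 − -4.0000·(cos -2.0354 − cos -0.7854) = -3.1207

(3.7476, -3.1207, -2.0354)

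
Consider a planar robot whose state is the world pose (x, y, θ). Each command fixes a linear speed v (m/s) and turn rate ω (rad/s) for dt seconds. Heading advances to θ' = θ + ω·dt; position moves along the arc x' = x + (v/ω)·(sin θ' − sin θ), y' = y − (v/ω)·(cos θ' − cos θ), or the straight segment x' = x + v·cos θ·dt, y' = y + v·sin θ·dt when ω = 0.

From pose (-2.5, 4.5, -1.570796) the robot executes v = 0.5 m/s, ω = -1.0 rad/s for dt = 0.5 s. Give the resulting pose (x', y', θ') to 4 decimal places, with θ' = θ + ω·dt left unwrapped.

θ' = -1.5708 + -1.0·0.5 = -2.0708
R = v/ω = 0.5/-1.0 = -0.5000
x' = -2.5 + -0.5000·(sin -2.0708 − sin -1.5708) = -2.5612
y' = 4.5 − -0.5000·(cos -2.0708 − cos -1.5708) = 4.2603

(-2.5612, 4.2603, -2.0708)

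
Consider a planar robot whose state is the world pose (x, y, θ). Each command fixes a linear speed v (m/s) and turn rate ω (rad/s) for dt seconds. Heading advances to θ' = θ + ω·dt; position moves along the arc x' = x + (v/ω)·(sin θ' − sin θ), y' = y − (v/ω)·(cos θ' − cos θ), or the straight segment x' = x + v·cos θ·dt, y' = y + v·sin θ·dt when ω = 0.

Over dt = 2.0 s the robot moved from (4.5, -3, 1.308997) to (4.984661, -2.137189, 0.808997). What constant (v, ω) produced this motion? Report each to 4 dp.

Δθ = 0.808997 − 1.308997 = -0.500000
ω = Δθ/dt = -0.500000/2.0 = -0.2500
R = −Δy/(cos θ' − cos θ) = -2.0000
v = R·ω = -2.0000·-0.2500 = 0.5000

v = 0.5000, ω = -0.2500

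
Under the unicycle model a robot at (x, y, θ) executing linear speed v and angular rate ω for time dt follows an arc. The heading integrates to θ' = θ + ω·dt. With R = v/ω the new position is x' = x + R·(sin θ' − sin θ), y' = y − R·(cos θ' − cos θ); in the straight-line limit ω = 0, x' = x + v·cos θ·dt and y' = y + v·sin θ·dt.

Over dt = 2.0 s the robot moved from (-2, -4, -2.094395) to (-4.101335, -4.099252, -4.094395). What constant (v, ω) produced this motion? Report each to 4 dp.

Δθ = -4.094395 − -2.094395 = -2.000000
ω = Δθ/dt = -2.000000/2.0 = -1.0000
R = Δx/(sin θ' − sin θ) = -1.2500
v = R·ω = -1.2500·-1.0000 = 1.2500

v = 1.2500, ω = -1.0000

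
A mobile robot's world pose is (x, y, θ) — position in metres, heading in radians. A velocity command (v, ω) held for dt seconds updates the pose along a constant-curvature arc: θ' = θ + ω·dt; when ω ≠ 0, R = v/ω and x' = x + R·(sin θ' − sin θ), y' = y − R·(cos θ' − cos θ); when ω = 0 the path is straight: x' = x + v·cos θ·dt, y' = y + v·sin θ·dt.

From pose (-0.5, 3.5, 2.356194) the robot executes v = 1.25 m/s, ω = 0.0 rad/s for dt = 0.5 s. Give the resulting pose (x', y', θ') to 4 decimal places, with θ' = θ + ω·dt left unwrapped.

θ' = 2.3562 + 0.0·0.5 = 2.3562
ω = 0 → straight: x' = -0.5 + 1.25·cos(2.3562)·0.5 = -0.9419
y' = 3.5 + 1.25·sin(2.3562)·0.5 = 3.9419

(-0.9419, 3.9419, 2.3562)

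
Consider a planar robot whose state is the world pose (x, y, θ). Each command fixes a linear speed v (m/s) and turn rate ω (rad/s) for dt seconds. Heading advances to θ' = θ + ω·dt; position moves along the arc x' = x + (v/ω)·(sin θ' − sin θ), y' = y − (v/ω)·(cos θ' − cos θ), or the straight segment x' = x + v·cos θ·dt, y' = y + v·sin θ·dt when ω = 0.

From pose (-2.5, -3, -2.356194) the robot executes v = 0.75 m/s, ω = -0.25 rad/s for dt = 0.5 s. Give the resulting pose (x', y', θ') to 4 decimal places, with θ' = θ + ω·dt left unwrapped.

θ' = -2.3562 + -0.25·0.5 = -2.4812
R = v/ω = 0.75/-0.25 = -3.0000
x' = -2.5 + -3.0000·(sin -2.4812 − sin -2.3562) = -2.7810
y' = -3 − -3.0000·(cos -2.4812 − cos -2.3562) = -3.2479

(-2.7810, -3.2479, -2.4812)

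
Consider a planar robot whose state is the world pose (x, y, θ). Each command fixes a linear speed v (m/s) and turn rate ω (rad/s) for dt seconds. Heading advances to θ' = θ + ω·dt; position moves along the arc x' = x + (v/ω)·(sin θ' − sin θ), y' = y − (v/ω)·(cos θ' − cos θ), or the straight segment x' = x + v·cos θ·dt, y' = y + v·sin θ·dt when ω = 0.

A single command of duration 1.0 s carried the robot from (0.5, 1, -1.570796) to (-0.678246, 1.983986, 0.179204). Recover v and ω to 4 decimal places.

Δθ = 0.179204 − -1.570796 = 1.750000
ω = Δθ/dt = 1.750000/1.0 = 1.7500
R = Δx/(sin θ' − sin θ) = -1.0000
v = R·ω = -1.0000·1.7500 = -1.7500

v = -1.7500, ω = 1.7500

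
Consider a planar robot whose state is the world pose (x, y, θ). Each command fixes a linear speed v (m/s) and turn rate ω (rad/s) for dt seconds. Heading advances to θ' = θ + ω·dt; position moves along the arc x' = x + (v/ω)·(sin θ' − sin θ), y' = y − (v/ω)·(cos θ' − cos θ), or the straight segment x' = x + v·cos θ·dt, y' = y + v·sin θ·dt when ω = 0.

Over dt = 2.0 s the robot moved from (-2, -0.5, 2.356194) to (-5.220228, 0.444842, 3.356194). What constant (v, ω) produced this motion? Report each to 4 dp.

v = 1.7500, ω = 0.5000

Δθ = 3.356194 − 2.356194 = 1.000000
ω = Δθ/dt = 1.000000/2.0 = 0.5000
R = Δx/(sin θ' − sin θ) = 3.5000
v = R·ω = 3.5000·0.5000 = 1.7500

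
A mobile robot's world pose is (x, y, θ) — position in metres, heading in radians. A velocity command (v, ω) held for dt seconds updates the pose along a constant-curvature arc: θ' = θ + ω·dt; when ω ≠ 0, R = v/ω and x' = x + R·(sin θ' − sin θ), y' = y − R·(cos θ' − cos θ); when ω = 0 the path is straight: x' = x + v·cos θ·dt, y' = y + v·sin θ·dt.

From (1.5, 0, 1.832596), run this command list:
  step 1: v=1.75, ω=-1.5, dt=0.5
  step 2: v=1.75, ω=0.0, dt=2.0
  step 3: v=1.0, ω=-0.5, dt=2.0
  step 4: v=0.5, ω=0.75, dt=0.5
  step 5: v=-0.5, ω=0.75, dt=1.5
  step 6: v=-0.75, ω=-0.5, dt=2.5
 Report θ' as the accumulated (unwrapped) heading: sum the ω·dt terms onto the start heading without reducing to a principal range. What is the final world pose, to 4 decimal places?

(3.6968, 3.0203, 0.3326)

step 1: θ'=1.0826 (R=-1.1667) → pose (1.5965, 0.8492, 1.0826)
step 2: θ'=1.0826 (straight) → pose (3.2382, 3.9403, 1.0826)
step 3: θ'=0.0826 (R=-2.0000) → pose (4.8395, 4.9954, 0.0826)
step 4: θ'=0.4576 (R=0.6667) → pose (5.0790, 5.0617, 0.4576)
step 5: θ'=1.5826 (R=-0.6667) → pose (4.7070, 4.4558, 1.5826)
step 6: θ'=0.3326 (R=1.5000) → pose (3.6968, 3.0203, 0.3326)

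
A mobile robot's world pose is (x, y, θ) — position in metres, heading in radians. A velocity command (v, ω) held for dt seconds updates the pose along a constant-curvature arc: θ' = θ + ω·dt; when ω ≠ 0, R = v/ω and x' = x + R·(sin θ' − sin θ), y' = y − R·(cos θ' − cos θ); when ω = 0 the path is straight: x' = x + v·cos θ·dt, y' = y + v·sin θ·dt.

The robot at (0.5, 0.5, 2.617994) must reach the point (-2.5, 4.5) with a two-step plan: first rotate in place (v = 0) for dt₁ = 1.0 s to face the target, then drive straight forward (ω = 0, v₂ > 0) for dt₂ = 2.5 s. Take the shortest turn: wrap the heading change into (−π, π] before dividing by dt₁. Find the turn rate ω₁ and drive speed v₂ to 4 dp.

heading to target = atan2(4.5−0.5, -2.5−0.5) = 2.2143
Δθ = wrap(2.2143 − 2.6180) = -0.4037; ω₁ = Δθ/dt₁ = -0.4037
distance = √((-2.5−0.5)² + (4.5−0.5)²) = 5.0000; v₂ = distance/dt₂ = 2.0000

ω₁ = -0.4037, v₂ = 2.0000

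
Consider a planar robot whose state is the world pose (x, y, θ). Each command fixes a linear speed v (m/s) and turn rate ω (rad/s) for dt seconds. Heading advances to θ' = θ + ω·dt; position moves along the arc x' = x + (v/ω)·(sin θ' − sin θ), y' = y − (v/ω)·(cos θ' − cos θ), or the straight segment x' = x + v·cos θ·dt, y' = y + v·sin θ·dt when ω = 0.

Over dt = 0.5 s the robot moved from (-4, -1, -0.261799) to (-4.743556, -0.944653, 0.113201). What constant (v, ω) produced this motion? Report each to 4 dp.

Δθ = 0.113201 − -0.261799 = 0.375000
ω = Δθ/dt = 0.375000/0.5 = 0.7500
R = Δx/(sin θ' − sin θ) = -2.0000
v = R·ω = -2.0000·0.7500 = -1.5000

v = -1.5000, ω = 0.7500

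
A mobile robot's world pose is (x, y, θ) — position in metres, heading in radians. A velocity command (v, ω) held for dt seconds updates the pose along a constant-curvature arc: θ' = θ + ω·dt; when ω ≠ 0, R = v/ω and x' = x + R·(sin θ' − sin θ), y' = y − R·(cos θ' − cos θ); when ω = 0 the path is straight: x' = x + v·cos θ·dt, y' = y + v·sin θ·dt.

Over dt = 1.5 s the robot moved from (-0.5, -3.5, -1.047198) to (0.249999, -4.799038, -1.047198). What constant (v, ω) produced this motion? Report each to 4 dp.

Δθ = -1.047198 − -1.047198 = 0.000000
ω = Δθ/dt = 0.000000/1.5 = 0.0000
ω = 0 → v = (Δx·cos θ + Δy·sin θ)/dt = 1.0000

v = 1.0000, ω = 0.0000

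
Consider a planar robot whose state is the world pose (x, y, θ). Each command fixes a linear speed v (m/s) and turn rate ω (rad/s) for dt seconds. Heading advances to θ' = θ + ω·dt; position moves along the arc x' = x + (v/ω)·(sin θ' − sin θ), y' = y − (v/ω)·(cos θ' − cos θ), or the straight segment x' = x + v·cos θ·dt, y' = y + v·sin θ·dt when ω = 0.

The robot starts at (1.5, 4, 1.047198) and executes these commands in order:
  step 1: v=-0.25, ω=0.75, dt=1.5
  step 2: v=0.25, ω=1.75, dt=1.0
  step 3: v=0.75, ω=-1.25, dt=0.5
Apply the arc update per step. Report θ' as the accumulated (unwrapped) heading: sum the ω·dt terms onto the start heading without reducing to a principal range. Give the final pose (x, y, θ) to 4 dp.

step 1: θ'=2.1722 (R=-0.3333) → pose (1.5138, 3.6447, 2.1722)
step 2: θ'=3.9222 (R=0.1429) → pose (1.2955, 3.6654, 3.9222)
step 3: θ'=3.2972 (R=-0.6000) → pose (0.9663, 3.4989, 3.2972)

(0.9663, 3.4989, 3.2972)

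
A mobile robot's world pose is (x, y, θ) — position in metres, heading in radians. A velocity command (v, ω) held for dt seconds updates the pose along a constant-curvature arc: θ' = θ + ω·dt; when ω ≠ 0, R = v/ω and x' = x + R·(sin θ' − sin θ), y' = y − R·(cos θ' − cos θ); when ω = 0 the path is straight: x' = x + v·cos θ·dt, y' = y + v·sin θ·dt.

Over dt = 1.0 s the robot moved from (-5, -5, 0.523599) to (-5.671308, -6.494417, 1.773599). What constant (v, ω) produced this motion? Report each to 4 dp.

v = -1.7500, ω = 1.2500

Δθ = 1.773599 − 0.523599 = 1.250000
ω = Δθ/dt = 1.250000/1.0 = 1.2500
R = −Δy/(cos θ' − cos θ) = -1.4000
v = R·ω = -1.4000·1.2500 = -1.7500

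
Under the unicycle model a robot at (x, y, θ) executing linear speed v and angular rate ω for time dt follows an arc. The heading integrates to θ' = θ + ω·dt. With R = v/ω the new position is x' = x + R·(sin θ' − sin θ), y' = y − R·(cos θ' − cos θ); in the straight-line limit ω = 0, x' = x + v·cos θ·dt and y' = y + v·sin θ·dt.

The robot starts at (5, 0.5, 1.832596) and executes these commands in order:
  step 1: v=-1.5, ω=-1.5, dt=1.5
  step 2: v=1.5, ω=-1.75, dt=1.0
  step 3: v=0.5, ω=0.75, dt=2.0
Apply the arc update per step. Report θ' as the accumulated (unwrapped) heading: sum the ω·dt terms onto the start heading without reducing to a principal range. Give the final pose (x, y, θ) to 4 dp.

step 1: θ'=-0.4174 (R=1.0000) → pose (3.6287, -0.6730, -0.4174)
step 2: θ'=-2.1674 (R=-0.8571) → pose (3.9903, -1.9381, -2.1674)
step 3: θ'=-0.6674 (R=0.6667) → pose (4.1291, -2.8363, -0.6674)

(4.1291, -2.8363, -0.6674)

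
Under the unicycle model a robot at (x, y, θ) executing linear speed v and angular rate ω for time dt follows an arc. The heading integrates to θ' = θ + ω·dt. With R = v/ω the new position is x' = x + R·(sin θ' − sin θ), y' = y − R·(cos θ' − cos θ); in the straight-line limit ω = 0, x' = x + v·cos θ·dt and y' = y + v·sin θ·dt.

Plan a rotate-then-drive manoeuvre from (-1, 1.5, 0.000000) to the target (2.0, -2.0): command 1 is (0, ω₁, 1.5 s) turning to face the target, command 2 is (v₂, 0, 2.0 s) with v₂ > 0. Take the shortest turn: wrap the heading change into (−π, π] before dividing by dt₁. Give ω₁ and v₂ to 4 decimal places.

ω₁ = -0.5748, v₂ = 2.3049

heading to target = atan2(-2−1.5, 2−-1) = -0.8622
Δθ = wrap(-0.8622 − 0.0000) = -0.8622; ω₁ = Δθ/dt₁ = -0.5748
distance = √((2−-1)² + (-2−1.5)²) = 4.6098; v₂ = distance/dt₂ = 2.3049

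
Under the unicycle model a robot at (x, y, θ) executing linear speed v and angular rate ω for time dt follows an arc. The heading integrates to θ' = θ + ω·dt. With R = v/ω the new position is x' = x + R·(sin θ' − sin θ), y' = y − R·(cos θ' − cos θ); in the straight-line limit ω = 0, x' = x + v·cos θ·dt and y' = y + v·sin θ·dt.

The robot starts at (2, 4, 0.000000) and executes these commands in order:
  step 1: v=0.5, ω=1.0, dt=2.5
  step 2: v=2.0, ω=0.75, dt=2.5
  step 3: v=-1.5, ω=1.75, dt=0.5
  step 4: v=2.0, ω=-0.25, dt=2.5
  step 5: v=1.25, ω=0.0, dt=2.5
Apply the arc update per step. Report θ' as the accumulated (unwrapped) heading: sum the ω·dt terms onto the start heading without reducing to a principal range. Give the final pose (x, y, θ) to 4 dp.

(-1.0604, -3.5384, 4.6250)

step 1: θ'=2.5000 (R=0.5000) → pose (2.2992, 4.9006, 2.5000)
step 2: θ'=4.3750 (R=2.6667) → pose (-1.8130, 3.6469, 4.3750)
step 3: θ'=5.2500 (R=-0.8571) → pose (-1.8856, 4.3696, 5.2500)
step 4: θ'=4.6250 (R=-8.0000) → pose (-0.7876, -0.4253, 4.6250)
step 5: θ'=4.6250 (straight) → pose (-1.0604, -3.5384, 4.6250)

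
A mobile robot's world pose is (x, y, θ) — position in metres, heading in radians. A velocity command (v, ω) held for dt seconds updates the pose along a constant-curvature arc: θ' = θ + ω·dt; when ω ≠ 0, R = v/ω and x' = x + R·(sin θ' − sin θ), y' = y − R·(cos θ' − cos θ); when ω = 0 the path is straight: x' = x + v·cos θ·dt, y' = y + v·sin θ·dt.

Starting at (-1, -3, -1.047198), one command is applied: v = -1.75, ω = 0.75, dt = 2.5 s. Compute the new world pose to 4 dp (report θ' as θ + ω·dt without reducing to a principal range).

θ' = -1.0472 + 0.75·2.5 = 0.8278
R = v/ω = -1.75/0.75 = -2.3333
x' = -1 + -2.3333·(sin 0.8278 − sin -1.0472) = -4.7391
y' = -3 − -2.3333·(cos 0.8278 − cos -1.0472) = -2.5882

(-4.7391, -2.5882, 0.8278)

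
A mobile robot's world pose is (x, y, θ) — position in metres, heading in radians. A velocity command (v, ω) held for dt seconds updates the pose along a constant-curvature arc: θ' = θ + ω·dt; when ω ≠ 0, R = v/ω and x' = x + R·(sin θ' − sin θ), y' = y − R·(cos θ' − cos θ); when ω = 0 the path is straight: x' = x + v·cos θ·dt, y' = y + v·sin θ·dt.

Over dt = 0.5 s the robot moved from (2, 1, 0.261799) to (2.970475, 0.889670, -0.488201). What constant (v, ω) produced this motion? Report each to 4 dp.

Δθ = -0.488201 − 0.261799 = -0.750000
ω = Δθ/dt = -0.750000/0.5 = -1.5000
R = Δx/(sin θ' − sin θ) = -1.3333
v = R·ω = -1.3333·-1.5000 = 2.0000

v = 2.0000, ω = -1.5000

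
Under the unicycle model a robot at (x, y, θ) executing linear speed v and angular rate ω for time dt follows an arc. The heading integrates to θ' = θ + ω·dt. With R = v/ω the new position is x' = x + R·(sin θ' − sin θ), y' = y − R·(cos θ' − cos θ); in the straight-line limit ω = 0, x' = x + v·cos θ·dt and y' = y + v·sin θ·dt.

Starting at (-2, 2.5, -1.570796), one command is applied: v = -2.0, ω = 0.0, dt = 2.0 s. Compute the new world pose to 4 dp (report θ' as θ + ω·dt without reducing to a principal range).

θ' = -1.5708 + 0.0·2.0 = -1.5708
ω = 0 → straight: x' = -2 + -2.0·cos(-1.5708)·2.0 = -2.0000
y' = 2.5 + -2.0·sin(-1.5708)·2.0 = 6.5000

(-2.0000, 6.5000, -1.5708)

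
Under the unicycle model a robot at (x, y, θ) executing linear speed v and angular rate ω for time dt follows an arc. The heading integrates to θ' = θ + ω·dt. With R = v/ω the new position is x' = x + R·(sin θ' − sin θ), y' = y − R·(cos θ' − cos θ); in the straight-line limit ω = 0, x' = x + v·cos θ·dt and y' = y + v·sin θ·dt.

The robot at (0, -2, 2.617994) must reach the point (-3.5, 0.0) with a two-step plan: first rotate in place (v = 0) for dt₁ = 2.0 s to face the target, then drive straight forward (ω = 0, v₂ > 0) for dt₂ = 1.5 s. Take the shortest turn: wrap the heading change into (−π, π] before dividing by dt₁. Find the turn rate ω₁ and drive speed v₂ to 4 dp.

heading to target = atan2(0−-2, -3.5−0) = 2.6224
Δθ = wrap(2.6224 − 2.6180) = 0.0045; ω₁ = Δθ/dt₁ = 0.0022
distance = √((-3.5−0)² + (0−-2)²) = 4.0311; v₂ = distance/dt₂ = 2.6874

ω₁ = 0.0022, v₂ = 2.6874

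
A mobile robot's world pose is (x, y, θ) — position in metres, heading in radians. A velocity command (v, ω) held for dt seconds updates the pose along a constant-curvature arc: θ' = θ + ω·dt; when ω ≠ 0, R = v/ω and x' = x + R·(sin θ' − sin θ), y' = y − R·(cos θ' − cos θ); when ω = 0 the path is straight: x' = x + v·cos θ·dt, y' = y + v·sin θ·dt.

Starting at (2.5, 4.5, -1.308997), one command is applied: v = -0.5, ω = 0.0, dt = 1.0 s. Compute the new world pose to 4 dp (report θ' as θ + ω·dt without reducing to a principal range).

(2.3706, 4.9830, -1.3090)

θ' = -1.3090 + 0.0·1.0 = -1.3090
ω = 0 → straight: x' = 2.5 + -0.5·cos(-1.3090)·1.0 = 2.3706
y' = 4.5 + -0.5·sin(-1.3090)·1.0 = 4.9830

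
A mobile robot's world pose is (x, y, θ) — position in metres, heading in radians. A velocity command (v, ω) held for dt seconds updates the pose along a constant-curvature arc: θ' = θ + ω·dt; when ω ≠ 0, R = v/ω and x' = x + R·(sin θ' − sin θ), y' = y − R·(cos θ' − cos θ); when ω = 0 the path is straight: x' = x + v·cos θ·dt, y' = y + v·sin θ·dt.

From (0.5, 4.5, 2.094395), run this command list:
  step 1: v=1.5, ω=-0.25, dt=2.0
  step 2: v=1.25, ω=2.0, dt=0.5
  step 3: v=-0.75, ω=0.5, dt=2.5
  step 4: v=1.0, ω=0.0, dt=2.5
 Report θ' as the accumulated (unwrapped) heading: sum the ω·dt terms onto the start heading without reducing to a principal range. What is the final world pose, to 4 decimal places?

(-0.7594, 6.3979, 3.8444)

step 1: θ'=1.5944 (R=-6.0000) → pose (-0.3022, 7.3584, 1.5944)
step 2: θ'=2.5944 (R=0.6250) → pose (-0.6018, 7.8774, 2.5944)
step 3: θ'=3.8444 (R=-1.5000) → pose (1.1482, 8.0138, 3.8444)
step 4: θ'=3.8444 (straight) → pose (-0.7594, 6.3979, 3.8444)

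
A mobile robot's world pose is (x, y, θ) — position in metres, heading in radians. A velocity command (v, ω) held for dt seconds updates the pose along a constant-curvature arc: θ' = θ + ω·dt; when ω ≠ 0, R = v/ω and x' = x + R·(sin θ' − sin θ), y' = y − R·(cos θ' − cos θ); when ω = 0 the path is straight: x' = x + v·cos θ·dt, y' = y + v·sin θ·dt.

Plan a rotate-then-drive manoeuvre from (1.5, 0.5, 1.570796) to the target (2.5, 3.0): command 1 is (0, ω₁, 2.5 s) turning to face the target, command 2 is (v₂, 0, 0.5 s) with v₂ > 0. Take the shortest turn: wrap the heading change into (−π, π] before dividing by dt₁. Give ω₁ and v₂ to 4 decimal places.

ω₁ = -0.1522, v₂ = 5.3852

heading to target = atan2(3−0.5, 2.5−1.5) = 1.1903
Δθ = wrap(1.1903 − 1.5708) = -0.3805; ω₁ = Δθ/dt₁ = -0.1522
distance = √((2.5−1.5)² + (3−0.5)²) = 2.6926; v₂ = distance/dt₂ = 5.3852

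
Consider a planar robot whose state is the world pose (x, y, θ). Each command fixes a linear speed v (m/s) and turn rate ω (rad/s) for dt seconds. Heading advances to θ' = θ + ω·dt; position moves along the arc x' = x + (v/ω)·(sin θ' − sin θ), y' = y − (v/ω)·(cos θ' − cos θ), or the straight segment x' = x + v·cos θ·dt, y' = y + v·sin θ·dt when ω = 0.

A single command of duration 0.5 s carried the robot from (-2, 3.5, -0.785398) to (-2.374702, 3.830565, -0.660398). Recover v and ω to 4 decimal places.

Δθ = -0.660398 − -0.785398 = 0.125000
ω = Δθ/dt = 0.125000/0.5 = 0.2500
R = Δx/(sin θ' − sin θ) = -4.0000
v = R·ω = -4.0000·0.2500 = -1.0000

v = -1.0000, ω = 0.2500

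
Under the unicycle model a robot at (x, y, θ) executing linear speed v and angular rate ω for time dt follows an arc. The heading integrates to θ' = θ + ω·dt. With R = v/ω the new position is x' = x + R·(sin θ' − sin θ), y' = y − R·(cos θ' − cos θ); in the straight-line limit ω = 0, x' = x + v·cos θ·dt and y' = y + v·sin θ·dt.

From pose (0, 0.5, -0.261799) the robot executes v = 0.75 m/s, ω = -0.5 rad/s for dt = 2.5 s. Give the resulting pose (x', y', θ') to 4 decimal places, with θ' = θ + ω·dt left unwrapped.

θ' = -0.2618 + -0.5·2.5 = -1.5118
R = v/ω = 0.75/-0.5 = -1.5000
x' = 0 + -1.5000·(sin -1.5118 − sin -0.2618) = 1.1092
y' = 0.5 − -1.5000·(cos -1.5118 − cos -0.2618) = -0.8604

(1.1092, -0.8604, -1.5118)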